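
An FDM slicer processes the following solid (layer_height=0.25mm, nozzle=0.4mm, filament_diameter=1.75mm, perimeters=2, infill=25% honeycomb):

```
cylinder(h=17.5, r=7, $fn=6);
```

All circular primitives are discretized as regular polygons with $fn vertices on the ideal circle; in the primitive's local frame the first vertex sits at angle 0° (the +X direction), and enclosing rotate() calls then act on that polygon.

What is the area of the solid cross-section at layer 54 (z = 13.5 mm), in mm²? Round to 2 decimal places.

127.31 mm²

At z = 13.5 mm: the r=7 cylinder gives a regular 6-gon of circumradius 7 (constant along its height) (area = (6/2)·7.000²·sin(360°/6) = 127.31 mm²). Overall, the cross-section is a single solid region. Net area = 127.31 mm².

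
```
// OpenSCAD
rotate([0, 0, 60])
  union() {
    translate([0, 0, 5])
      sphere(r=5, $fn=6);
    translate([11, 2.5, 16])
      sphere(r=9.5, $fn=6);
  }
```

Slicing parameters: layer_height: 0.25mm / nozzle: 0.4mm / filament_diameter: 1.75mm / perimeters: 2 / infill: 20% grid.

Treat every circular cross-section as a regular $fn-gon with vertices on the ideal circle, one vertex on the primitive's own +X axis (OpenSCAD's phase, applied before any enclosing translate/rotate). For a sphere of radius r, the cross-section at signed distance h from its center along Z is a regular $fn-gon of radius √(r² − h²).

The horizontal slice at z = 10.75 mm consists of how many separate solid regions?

At z = 10.75 mm: the sphere does not reach this height (|z−center|=5.750 > r=5); the r=9.5 sphere at (11, 2.5) contributes a regular 6-gon of circumradius √(9.5²−5.25²) = 7.918; Merging all regions: only the r=9.5 sphere at (11, 2.5) is present, so the union is just that shape — 1 connected region; (whole slice rotated 60° about Z — lengths, areas and connectivity unchanged). The result has 1 disconnected region.

1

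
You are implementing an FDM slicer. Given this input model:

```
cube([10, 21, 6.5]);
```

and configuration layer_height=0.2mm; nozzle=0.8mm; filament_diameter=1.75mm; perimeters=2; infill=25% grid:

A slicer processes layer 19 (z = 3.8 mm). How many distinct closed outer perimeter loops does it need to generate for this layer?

1

At z = 3.8 mm: the cube is present — its section is the full 10×21 rectangle. The result has 1 disconnected region.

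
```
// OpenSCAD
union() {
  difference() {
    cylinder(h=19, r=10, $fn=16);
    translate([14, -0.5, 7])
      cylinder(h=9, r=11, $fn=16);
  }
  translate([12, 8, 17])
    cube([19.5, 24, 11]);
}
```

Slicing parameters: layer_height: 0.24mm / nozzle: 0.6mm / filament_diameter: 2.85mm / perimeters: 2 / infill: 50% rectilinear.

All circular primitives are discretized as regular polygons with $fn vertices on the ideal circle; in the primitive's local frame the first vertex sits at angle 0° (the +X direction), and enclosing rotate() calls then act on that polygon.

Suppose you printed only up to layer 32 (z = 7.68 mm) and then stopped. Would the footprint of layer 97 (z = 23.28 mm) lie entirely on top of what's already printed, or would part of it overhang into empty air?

part overhangs

Compare the two slices. At z = 7.68: the cylinder: section is a regular 16-gon, circumradius r=10 (area = (16/2)·10.000²·sin(360°/16) = 306.15 mm²); the r=11 cylinder at (14, -0.5) contributes a regular 16-gon of circumradius 11 (area = (16/2)·11.000²·sin(360°/16) = 370.44 mm²); Subtracting the remaining from the first: starting from the r=10 cylinder (306.15 mm²), the r=11 cylinder at (14, -0.5) partially overlaps it — only the 70.99 mm² overlap (of its 370.44 mm²) is removed, clipping the outline — area = 235.15 mm²; the cube at (12, 8) does not reach this height (z outside [17, 28]); Combining (union): only that combined region is present, so the union is just that shape — area = 235.15 mm². At z = 23.28: the cylinder is not intersected at this z (z outside [0, 19]); the cylinder at (14, -0.5) does not reach this height (z outside [7, 16]); Subtracting the remaining from the first: the first operand is absent here, so nothing remains; the cube at (12, 8) is present — its section is the full 19.5×24 rectangle (area 468.00 mm²); Combining (union): only the 19.5×24 cube at (12, 8) is present, so the union is just that shape — area = 468.00 mm². Checking containment: at z = 23.28 the cross-section extends beyond the z = 7.68 cross-section by about 468.00 mm².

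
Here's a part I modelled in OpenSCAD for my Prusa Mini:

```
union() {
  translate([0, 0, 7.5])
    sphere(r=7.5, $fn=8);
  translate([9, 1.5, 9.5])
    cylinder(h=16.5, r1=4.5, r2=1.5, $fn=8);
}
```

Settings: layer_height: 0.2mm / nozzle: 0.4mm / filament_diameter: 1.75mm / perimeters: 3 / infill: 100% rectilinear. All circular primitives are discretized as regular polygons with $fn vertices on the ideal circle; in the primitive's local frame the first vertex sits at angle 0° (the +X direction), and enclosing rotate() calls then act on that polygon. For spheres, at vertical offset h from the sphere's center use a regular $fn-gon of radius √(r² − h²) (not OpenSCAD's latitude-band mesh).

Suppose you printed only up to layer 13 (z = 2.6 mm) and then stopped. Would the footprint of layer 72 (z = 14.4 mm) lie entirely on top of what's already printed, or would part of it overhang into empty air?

part overhangs

Compare the two slices. At z = 2.6: the r=7.5 sphere slices to a regular 8-gon of circumradius 5.678 (√(r²−h²) with h=4.9 from center) (area = (8/2)·5.678²·sin(360°/8) = 91.19 mm²); the cone at (9, 1.5) is not intersected at this z (z outside [9.5, 26]); Merging all regions: only the r=7.5 sphere is present, so the union is just that shape — area = 91.19 mm². At z = 14.4: the r=7.5 sphere contributes a regular 8-gon of circumradius √(7.5²−6.9²) = 2.939 (area = (8/2)·2.939²·sin(360°/8) = 24.44 mm²); the cone at (9, 1.5) (r1=4.5→r2=1.5) has section circumradius 3.609 here — a regular 8-gon (area = (8/2)·3.609²·sin(360°/8) = 36.84 mm²); Taking the union: the 2 present regions are separate (no shared area or edge), so areas and boundary lengths simply add and each stays a separate island — area = 61.28 mm². Checking containment: at z = 14.4 the cross-section extends beyond the z = 2.6 cross-section by about 36.84 mm².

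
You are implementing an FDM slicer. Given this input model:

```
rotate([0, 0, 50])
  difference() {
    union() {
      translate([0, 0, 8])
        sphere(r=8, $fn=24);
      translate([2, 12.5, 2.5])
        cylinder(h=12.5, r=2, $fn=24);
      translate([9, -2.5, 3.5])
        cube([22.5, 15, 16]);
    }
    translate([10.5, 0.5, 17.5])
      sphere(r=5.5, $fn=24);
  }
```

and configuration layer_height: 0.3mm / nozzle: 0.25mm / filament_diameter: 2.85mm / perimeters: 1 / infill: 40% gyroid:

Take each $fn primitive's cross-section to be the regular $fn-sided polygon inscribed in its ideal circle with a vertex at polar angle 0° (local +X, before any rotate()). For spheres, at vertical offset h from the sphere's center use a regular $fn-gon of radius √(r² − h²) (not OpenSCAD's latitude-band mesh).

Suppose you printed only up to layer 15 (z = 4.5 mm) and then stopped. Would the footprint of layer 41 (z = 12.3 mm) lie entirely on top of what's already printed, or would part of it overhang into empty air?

entirely on top

Compare the two slices. At z = 4.5: the sphere: section is a regular 24-gon, circumradius = √(r²−h²) = √(8²−3.5²) = 7.194 (area = (24/2)·7.194²·sin(360°/24) = 160.73 mm²); the cylinder at (2, 12.5): section is a regular 24-gon, circumradius r=2 (area = (24/2)·2.000²·sin(360°/24) = 12.42 mm²); the cube at (9, -2.5) is present — its section is the full 22.5×15 rectangle (area 337.50 mm²); Taking the union: the 3 present regions are separate (no shared area or edge), so areas and boundary lengths simply add and each stays a separate island — area = 510.65 mm²; the sphere at (10.5, 0.5) is absent (|z−center|=13.000 > r=5.5); After the difference (first − rest): none of the subtracted shapes is present at this height, so the result so far is unchanged — area = 510.65 mm²; (rotated 50° about Z; rotation is an isometry so areas/perimeters/island counts are preserved). At z = 12.3: the r=8 sphere contributes a regular 24-gon of circumradius √(8²−4.3²) = 6.746 (area = (24/2)·6.746²·sin(360°/24) = 141.35 mm²); the r=2 cylinder at (2, 12.5) contributes a regular 24-gon of circumradius 2 (area = (24/2)·2.000²·sin(360°/24) = 12.42 mm²); the 22.5×15 cube at (9, -2.5) contributes its full rectangle (area 337.50 mm²); Combining (union): the 3 present regions are separate (no shared area or edge), so areas and boundary lengths simply add and each stays a separate island — area = 491.27 mm²; the sphere at (10.5, 0.5): section is a regular 24-gon, circumradius = √(r²−h²) = √(5.5²−5.2²) = 1.792 (area = (24/2)·1.792²·sin(360°/24) = 9.97 mm²); After the difference (first − rest): starting from the result so far (491.27 mm²), the r=5.5 sphere at (10.5, 0.5) partially overlaps it — only the 9.60 mm² overlap (of its 9.97 mm²) is removed, clipping the outline — area = 481.67 mm²; (whole slice rotated 50° about Z — lengths, areas and connectivity unchanged). Checking containment: the cross-section at z = 12.3 is a subset of the cross-section at z = 4.5.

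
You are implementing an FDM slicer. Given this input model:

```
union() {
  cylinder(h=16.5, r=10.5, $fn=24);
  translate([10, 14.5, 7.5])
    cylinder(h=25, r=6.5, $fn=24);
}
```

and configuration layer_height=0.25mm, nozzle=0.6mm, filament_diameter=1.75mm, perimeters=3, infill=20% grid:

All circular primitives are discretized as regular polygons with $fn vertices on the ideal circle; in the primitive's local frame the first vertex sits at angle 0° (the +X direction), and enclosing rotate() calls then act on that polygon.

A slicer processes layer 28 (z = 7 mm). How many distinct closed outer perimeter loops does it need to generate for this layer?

1

At z = 7 mm: the cylinder: section is a regular 24-gon, circumradius r=10.5; the cylinder at (10, 14.5) is absent (z outside [7.5, 32.5]); Taking the union: only the r=10.5 cylinder is present, so the union is just that shape — 1 connected region. The result has 1 disconnected region.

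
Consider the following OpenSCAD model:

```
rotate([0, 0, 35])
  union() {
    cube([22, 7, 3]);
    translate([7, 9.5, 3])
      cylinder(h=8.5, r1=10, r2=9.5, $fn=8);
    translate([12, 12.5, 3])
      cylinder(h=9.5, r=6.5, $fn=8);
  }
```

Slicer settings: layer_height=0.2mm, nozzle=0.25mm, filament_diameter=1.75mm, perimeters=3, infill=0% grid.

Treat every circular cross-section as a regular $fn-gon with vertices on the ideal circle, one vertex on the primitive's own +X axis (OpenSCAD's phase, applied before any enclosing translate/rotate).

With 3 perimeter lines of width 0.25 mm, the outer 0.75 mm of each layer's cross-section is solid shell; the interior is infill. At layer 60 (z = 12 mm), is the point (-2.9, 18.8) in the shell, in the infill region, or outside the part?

At z = 12 mm: the cube is absent (z outside [0, 3]); the cone at (7, 9.5) is not intersected at this z (z outside [3, 11.5]); the cylinder at (12, 12.5): section is a regular 8-gon, circumradius r=6.5; Merging all regions: only the r=6.5 cylinder at (12, 12.5) is present, so the union is just that shape — 1 connected region; (rotated 35° about Z; rotation is an isometry so areas/perimeters/island counts are preserved). Overall, the cross-section is a single solid region. Undo the 35° rotation: the query point maps to (8.408, 17.063) in the un-rotated model frame. The nearest boundary edge runs (12.00, 19.00)→(7.40, 17.10); distance from the point to it = 0.41 mm. The point is inside the cross-section, 0.41 mm from the nearest boundary — within the 0.75 mm shell band (3 × 0.25).

shell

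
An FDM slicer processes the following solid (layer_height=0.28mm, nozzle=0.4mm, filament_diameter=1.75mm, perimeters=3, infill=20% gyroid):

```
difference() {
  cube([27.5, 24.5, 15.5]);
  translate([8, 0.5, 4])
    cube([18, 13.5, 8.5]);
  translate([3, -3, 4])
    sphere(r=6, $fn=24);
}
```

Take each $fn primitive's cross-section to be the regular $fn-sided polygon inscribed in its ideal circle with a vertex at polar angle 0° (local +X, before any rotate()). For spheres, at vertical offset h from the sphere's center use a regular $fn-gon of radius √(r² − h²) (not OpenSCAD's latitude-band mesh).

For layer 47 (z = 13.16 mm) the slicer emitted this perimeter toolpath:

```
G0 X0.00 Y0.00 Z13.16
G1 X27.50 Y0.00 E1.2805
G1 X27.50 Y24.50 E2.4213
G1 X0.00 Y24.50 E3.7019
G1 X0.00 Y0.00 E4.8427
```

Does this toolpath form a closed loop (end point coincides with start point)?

yes

Start point (G0): (0.00, 0.00). End point (last G1): the path returns to the start — closed.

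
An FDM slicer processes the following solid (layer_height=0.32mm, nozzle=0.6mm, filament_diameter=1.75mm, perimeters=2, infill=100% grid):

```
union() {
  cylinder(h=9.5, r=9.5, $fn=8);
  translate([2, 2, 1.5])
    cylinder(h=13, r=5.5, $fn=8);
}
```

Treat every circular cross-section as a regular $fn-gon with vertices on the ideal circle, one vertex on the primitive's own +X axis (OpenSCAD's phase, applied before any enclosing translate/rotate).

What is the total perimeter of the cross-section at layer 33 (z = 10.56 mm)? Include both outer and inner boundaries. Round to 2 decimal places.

At z = 10.56 mm: the cylinder does not reach this height (z outside [0, 9.5]); the r=5.5 cylinder at (2, 2) gives a regular 8-gon of circumradius 5.5 (constant along its height) (perimeter = 2·8·5.500·sin(180°/8) = 33.68 mm); Combining (union): only the r=5.5 cylinder at (2, 2) is present, so the union is just that shape — boundary = 33.68 mm. Overall, the cross-section is a single solid region. Total boundary length (outer) = 33.68 mm.

33.68 mm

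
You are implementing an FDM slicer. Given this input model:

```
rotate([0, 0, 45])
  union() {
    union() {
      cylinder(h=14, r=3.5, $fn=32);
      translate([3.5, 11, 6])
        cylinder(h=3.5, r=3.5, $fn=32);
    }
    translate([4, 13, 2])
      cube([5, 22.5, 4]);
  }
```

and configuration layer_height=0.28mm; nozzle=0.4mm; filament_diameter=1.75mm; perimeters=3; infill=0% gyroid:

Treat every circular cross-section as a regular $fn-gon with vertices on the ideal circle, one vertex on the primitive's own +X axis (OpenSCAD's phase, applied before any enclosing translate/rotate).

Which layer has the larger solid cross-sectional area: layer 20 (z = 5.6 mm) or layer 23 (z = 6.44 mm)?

layer 20 (z = 5.6 mm)

Layer 20 (z = 5.6): the cylinder: section is a regular 32-gon, circumradius r=3.5 (area = (32/2)·3.500²·sin(360°/32) = 38.24 mm²); the cylinder at (3.5, 11) is absent (z outside [6, 9.5]); Taking the union: only the r=3.5 cylinder is present, so the union is just that shape — area = 38.24 mm²; the 5×22.5 cube at (4, 13) contributes its full rectangle (area 112.50 mm²); Combining (union): the 2 present regions are separate (no shared area or edge), so areas and boundary lengths simply add and each stays a separate island — area = 150.74 mm²; (rotated 45° about Z; rotation is an isometry so areas/perimeters/island counts are preserved). So its area = 150.74 mm². Layer 23 (z = 6.44): the cylinder: section is a regular 32-gon, circumradius r=3.5 (area = (32/2)·3.500²·sin(360°/32) = 38.24 mm²); the r=3.5 cylinder at (3.5, 11) gives a regular 32-gon of circumradius 3.5 (constant along its height) (area = (32/2)·3.500²·sin(360°/32) = 38.24 mm²); Combining (union): the 2 present regions are separate (no shared area or edge), so areas and boundary lengths simply add and each stays a separate island — area = 76.48 mm²; the cube at (4, 13) is not intersected at this z (z outside [2, 6]); Merging all regions: only that combined region is present, so the union is just that shape — area = 76.48 mm²; (rotated 45° about Z; rotation is an isometry so areas/perimeters/island counts are preserved). So its area = 76.48 mm². Layer 20 is larger (150.74 vs 76.48 mm²).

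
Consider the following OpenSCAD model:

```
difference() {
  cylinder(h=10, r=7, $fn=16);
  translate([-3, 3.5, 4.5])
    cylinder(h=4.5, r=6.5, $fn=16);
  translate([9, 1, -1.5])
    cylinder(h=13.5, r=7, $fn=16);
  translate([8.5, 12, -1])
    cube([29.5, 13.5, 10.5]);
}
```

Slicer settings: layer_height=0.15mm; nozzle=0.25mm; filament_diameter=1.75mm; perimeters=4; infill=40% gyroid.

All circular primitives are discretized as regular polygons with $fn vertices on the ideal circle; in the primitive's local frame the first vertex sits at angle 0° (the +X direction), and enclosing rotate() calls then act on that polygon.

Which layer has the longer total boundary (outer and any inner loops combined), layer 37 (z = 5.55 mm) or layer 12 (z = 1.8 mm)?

Layer 37 (z = 5.55): the cylinder: section is a regular 16-gon, circumradius r=7 (perimeter = 2·16·7.000·sin(180°/16) = 43.70 mm); the r=6.5 cylinder at (-3, 3.5) gives a regular 16-gon of circumradius 6.5 (constant along its height) (perimeter = 2·16·6.500·sin(180°/16) = 40.58 mm); the r=7 cylinder at (9, 1) gives a regular 16-gon of circumradius 7 (constant along its height) (perimeter = 2·16·7.000·sin(180°/16) = 43.70 mm); the cube at (8.5, 12) is present — its section is the full 29.5×13.5 rectangle (perimeter 86.00 mm); After the difference (first − rest): starting from the r=7 cylinder, the r=6.5 cylinder at (-3, 3.5) partially overlaps it — only the 79.12 mm² overlap (of its 129.35 mm²) is removed, clipping the outline; the r=7 cylinder at (9, 1) partially overlaps it — only the 30.72 mm² overlap (of its 150.01 mm²) is removed, clipping the outline; the 29.5×13.5 cube at (8.5, 12) misses the remaining region (no effect) — boundary = 35.06 mm. So its perimeter = 35.06 mm. Layer 12 (z = 1.8): the cylinder: section is a regular 16-gon, circumradius r=7 (perimeter = 2·16·7.000·sin(180°/16) = 43.70 mm); the cylinder at (-3, 3.5) is not intersected at this z (z outside [4.5, 9]); the r=7 cylinder at (9, 1) gives a regular 16-gon of circumradius 7 (constant along its height) (perimeter = 2·16·7.000·sin(180°/16) = 43.70 mm); the 29.5×13.5 cube at (8.5, 12) contributes its full rectangle (perimeter 86.00 mm); Taking the first minus the rest: starting from the r=7 cylinder, the r=7 cylinder at (9, 1) partially overlaps it — only the 34.48 mm² overlap (of its 150.01 mm²) is removed, clipping the outline; the 29.5×13.5 cube at (8.5, 12) misses the remaining region (no effect) — boundary = 43.70 mm. So its perimeter = 43.70 mm. Layer 12 is larger (43.70 vs 35.06 mm).

layer 12 (z = 1.8 mm)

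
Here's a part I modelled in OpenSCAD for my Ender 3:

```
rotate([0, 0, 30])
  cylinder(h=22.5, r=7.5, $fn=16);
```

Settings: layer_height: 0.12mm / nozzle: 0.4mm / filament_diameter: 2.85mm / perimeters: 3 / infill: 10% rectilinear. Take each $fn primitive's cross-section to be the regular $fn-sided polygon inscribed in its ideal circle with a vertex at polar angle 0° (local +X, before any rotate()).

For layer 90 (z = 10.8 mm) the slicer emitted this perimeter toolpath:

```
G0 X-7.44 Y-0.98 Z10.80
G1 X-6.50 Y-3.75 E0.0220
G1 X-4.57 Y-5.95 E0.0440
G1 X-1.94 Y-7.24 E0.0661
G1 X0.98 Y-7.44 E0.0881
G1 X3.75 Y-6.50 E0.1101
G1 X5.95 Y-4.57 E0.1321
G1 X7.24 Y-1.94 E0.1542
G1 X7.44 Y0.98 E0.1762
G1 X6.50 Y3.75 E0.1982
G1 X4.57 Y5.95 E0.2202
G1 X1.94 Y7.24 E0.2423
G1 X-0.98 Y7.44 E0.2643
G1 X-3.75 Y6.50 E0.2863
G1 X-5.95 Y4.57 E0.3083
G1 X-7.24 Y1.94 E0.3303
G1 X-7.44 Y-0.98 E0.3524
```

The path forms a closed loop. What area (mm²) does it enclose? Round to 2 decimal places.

172.28 mm²

Apply the shoelace formula to the sequence of (X, Y) vertices; enclosed area = 172.28 mm².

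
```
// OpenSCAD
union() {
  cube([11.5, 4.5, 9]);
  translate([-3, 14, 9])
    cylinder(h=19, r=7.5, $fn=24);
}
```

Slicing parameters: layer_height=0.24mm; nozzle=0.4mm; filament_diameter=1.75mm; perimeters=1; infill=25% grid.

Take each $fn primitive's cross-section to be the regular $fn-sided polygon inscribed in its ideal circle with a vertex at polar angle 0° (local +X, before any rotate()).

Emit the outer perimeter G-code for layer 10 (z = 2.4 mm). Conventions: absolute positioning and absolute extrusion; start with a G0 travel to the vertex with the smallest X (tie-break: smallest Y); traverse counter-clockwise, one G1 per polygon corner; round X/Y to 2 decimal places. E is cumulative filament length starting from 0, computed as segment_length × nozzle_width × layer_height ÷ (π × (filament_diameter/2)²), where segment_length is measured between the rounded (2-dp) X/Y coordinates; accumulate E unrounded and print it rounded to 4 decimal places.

G0 X0.00 Y0.00 Z2.40
G1 X11.50 Y0.00 E0.4590
G1 X11.50 Y4.50 E0.6386
G1 X0.00 Y4.50 E1.0976
G1 X0.00 Y0.00 E1.2772

At z = 2.4 mm: the cube (footprint 11.5×4.5) is included at this height; the cylinder at (-3, 14) is absent (z outside [9, 28]); Merging all regions: only the 11.5×4.5 cube is present, so the union is just that shape — 1 connected region. The outline is a single polygon with 4 vertices. Extrusion per mm of travel: 0.4 × 0.24 / (π × 0.875²) = 0.039912. Accumulating E over each segment gives final E = 1.2772.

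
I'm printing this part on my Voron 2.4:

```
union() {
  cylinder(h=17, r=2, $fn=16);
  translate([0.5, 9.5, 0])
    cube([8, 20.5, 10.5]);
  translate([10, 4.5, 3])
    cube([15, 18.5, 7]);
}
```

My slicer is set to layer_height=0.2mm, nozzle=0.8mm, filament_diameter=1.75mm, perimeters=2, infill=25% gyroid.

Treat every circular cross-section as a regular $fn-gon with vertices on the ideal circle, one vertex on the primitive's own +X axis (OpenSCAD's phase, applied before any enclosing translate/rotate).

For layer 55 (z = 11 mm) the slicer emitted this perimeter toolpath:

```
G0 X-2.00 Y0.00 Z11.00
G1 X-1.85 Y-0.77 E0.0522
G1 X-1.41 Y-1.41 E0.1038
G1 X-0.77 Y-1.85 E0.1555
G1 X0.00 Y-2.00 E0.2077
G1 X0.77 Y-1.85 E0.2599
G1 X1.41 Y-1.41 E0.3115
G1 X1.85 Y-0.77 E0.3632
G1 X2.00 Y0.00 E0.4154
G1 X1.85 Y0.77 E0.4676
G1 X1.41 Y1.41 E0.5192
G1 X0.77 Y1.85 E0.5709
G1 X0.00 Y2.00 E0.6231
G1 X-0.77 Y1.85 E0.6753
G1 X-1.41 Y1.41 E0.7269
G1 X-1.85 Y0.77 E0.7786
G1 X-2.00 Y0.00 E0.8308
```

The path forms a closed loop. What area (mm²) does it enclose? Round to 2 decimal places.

12.25 mm²

Apply the shoelace formula to the sequence of (X, Y) vertices; enclosed area = 12.25 mm².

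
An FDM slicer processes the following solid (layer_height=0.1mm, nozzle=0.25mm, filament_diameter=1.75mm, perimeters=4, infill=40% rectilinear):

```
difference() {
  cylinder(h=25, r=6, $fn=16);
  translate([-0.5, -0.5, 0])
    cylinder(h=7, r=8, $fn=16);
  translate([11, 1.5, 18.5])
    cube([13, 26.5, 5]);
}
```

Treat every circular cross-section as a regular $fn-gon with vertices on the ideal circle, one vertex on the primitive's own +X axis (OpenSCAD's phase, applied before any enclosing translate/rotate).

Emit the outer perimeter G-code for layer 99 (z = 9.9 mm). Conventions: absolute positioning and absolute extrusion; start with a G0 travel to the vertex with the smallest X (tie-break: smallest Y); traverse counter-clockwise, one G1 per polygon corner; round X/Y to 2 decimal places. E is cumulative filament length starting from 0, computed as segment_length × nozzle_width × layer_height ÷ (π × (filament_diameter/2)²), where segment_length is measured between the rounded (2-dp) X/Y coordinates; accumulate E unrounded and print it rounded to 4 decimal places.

At z = 9.9 mm: the cylinder: section is a regular 16-gon, circumradius r=6; the cylinder at (-0.5, -0.5) is not intersected at this z (z outside [0, 7]); the cube at (11, 1.5) is absent (z outside [18.5, 23.5]); After the difference (first − rest): none of the subtracted shapes is present at this height, so the r=6 cylinder is unchanged — 1 connected region. The outline is a single polygon with 16 vertices. Extrusion per mm of travel: 0.25 × 0.1 / (π × 0.875²) = 0.010394. Accumulating E over each segment gives final E = 0.3892.

G0 X-6.00 Y0.00 Z9.90
G1 X-5.54 Y-2.30 E0.0244
G1 X-4.24 Y-4.24 E0.0487
G1 X-2.30 Y-5.54 E0.0729
G1 X0.00 Y-6.00 E0.0973
G1 X2.30 Y-5.54 E0.1217
G1 X4.24 Y-4.24 E0.1460
G1 X5.54 Y-2.30 E0.1702
G1 X6.00 Y0.00 E0.1946
G1 X5.54 Y2.30 E0.2190
G1 X4.24 Y4.24 E0.2433
G1 X2.30 Y5.54 E0.2675
G1 X0.00 Y6.00 E0.2919
G1 X-2.30 Y5.54 E0.3163
G1 X-4.24 Y4.24 E0.3406
G1 X-5.54 Y2.30 E0.3648
G1 X-6.00 Y0.00 E0.3892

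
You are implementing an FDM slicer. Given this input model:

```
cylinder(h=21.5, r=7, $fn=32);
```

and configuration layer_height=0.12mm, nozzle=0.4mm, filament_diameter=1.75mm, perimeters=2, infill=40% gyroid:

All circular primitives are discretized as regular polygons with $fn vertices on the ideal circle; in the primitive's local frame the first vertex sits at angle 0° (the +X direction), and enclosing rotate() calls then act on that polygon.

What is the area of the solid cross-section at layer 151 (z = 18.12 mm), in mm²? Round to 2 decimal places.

152.95 mm²

At z = 18.12 mm: the cylinder: section is a regular 32-gon, circumradius r=7 (area = (32/2)·7.000²·sin(360°/32) = 152.95 mm²). Overall, the cross-section is a single solid region. Net area = 152.95 mm².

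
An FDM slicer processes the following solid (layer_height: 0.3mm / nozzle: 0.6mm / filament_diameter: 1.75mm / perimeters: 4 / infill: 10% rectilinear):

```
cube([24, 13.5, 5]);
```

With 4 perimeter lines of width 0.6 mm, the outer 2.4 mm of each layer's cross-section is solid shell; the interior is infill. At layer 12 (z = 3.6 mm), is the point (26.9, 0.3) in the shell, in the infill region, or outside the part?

At z = 3.6 mm: the cube is present — its section is the full 24×13.5 rectangle. Overall, the cross-section is a single solid region. The nearest boundary edge runs (24.00, 0.00)→(24.00, 13.50); distance from the point to it = 2.90 mm. The point is not inside any of the regions above, so it lies outside the cross-section (2.90 mm from the nearest boundary).

outside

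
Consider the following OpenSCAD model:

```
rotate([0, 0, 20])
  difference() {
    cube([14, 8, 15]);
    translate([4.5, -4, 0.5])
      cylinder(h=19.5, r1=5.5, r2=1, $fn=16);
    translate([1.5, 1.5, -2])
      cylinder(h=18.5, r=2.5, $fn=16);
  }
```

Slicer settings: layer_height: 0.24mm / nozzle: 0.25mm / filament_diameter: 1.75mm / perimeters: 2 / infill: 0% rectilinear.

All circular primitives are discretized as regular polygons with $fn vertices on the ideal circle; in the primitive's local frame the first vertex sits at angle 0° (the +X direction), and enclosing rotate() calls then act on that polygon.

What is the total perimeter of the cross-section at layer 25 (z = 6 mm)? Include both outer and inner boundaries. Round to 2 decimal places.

44.26 mm

At z = 6 mm: the 14×8 cube contributes its full rectangle (perimeter 44.00 mm); the cone at (4.5, -4): at t=0.282 of its height the radius interpolates to r₁+(r₂−r₁)t = 4.231, giving a regular 16-gon of that circumradius (perimeter = 2·16·4.231·sin(180°/16) = 26.41 mm); the r=2.5 cylinder at (1.5, 1.5) gives a regular 16-gon of circumradius 2.5 (constant along its height) (perimeter = 2·16·2.500·sin(180°/16) = 15.61 mm); After the difference (first − rest): starting from the 14×8 cube, the cone at (4.5, -4) partially overlaps it — only the 0.27 mm² overlap (of its 54.80 mm²) is removed, clipping the outline; the r=2.5 cylinder at (1.5, 1.5) partially overlaps it — only the 13.95 mm² overlap (of its 19.13 mm²) is removed, clipping the outline — boundary = 44.26 mm; (rotated 20° about Z; rotation is an isometry so areas/perimeters/island counts are preserved). Overall, the cross-section is a single solid region. Total boundary length (outer) = 44.26 mm.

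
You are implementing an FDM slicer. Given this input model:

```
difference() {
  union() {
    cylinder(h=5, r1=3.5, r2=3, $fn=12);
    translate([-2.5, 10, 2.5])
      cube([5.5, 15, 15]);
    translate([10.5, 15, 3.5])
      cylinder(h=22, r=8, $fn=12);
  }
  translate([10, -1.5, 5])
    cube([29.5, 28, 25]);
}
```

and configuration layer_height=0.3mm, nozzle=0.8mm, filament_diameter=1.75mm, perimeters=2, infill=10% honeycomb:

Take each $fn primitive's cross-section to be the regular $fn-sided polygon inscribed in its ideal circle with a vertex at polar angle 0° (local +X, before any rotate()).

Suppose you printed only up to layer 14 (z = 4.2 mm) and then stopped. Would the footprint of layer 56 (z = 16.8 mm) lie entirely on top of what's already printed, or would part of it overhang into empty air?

Compare the two slices. At z = 4.2: the cone: at t=0.840 of its height the radius interpolates to r₁+(r₂−r₁)t = 3.080, giving a regular 12-gon of that circumradius (area = (12/2)·3.080²·sin(360°/12) = 28.46 mm²); the cube at (-2.5, 10) is present — its section is the full 5.5×15 rectangle (area 82.50 mm²); the cylinder at (10.5, 15): section is a regular 12-gon, circumradius r=8 (area = (12/2)·8.000²·sin(360°/12) = 192.00 mm²); Combining (union): the regions partially overlap — summed areas 302.96 mm² minus the doubly-counted overlap 0.93 mm² gives 302.03 mm² — area = 302.03 mm²; the cube at (10, -1.5) is absent (z outside [5, 30]); Subtracting the remaining from the first: none of the subtracted shapes is present at this height, so the result so far is unchanged — area = 302.03 mm². At z = 16.8: the cone does not reach this height (z outside [0, 5]); the 5.5×15 cube at (-2.5, 10) contributes its full rectangle (area 82.50 mm²); the r=8 cylinder at (10.5, 15) gives a regular 12-gon of circumradius 8 (constant along its height) (area = (12/2)·8.000²·sin(360°/12) = 192.00 mm²); Merging all regions: the regions partially overlap — summed areas 274.50 mm² minus the doubly-counted overlap 0.93 mm² gives 273.57 mm² — area = 273.57 mm²; the 29.5×28 cube at (10, -1.5) contributes its full rectangle (area 826.00 mm²); After the difference (first − rest): starting from the result so far (273.57 mm²), the 29.5×28 cube at (10, -1.5) partially overlaps it — only the 103.93 mm² overlap (of its 826.00 mm²) is removed, clipping the outline — area = 169.63 mm². Checking containment: the cross-section at z = 16.8 is a subset of the cross-section at z = 4.2.

entirely on top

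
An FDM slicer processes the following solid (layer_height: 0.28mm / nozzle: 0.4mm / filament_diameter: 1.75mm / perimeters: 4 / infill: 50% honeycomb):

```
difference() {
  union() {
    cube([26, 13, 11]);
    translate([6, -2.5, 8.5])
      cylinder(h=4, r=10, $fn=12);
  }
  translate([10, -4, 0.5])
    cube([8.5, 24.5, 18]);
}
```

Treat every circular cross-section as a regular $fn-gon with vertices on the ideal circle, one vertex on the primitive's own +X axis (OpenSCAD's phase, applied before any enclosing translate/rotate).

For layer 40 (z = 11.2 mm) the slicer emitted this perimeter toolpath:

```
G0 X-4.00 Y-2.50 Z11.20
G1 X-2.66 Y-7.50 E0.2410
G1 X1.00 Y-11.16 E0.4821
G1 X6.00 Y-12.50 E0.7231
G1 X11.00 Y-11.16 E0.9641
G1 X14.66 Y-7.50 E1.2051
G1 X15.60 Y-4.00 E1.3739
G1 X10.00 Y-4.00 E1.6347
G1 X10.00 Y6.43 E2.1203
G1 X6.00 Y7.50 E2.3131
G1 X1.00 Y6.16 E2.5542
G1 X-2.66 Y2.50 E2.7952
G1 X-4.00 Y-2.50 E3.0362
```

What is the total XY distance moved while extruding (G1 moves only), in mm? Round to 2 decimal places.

65.20 mm

Sum the Euclidean lengths of each G1 segment: total = 65.20 mm.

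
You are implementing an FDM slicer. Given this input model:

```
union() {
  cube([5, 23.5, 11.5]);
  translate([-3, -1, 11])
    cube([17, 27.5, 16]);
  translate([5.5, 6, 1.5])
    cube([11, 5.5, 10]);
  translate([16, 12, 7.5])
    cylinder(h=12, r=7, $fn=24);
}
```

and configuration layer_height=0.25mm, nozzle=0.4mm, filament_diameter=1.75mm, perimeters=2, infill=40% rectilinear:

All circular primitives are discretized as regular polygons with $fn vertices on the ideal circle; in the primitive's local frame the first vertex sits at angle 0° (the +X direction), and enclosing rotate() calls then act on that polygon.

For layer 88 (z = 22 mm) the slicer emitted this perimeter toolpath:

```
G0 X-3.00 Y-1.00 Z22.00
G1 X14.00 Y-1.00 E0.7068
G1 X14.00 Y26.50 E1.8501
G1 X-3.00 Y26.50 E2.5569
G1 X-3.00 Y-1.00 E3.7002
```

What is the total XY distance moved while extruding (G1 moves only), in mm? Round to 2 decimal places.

89.00 mm

Sum the Euclidean lengths of each G1 segment: total = 89.00 mm.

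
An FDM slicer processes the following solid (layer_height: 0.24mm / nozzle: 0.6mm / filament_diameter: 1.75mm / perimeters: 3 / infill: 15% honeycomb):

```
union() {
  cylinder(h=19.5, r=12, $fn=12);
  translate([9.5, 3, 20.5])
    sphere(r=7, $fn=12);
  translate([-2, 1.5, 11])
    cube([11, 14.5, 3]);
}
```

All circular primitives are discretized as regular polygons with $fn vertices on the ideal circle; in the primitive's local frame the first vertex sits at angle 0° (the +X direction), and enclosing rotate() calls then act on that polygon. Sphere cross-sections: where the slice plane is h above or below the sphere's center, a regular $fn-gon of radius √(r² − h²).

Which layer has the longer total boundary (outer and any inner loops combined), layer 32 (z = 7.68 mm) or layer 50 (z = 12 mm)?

Layer 32 (z = 7.68): the cylinder: section is a regular 12-gon, circumradius r=12 (perimeter = 2·12·12.000·sin(180°/12) = 74.54 mm); the sphere at (9.5, 3) does not reach this height (|z−center|=12.820 > r=7); the cube at (-2, 1.5) does not reach this height (z outside [11, 14]); Taking the union: only the r=12 cylinder is present, so the union is just that shape — boundary = 74.54 mm. So its perimeter = 74.54 mm. Layer 50 (z = 12): the cylinder: section is a regular 12-gon, circumradius r=12 (perimeter = 2·12·12.000·sin(180°/12) = 74.54 mm); the sphere at (9.5, 3) does not reach this height (|z−center|=8.500 > r=7); the cube at (-2, 1.5) (footprint 11×14.5) is included at this height (perimeter 51.00 mm); Combining (union): the regions partially overlap (shared area 100.82 mm²), so the edge portions inside another operand are dropped and the merged outline is re-measured after clipping — boundary = 86.16 mm. So its perimeter = 86.16 mm. Layer 50 is larger (86.16 vs 74.54 mm).

layer 50 (z = 12 mm)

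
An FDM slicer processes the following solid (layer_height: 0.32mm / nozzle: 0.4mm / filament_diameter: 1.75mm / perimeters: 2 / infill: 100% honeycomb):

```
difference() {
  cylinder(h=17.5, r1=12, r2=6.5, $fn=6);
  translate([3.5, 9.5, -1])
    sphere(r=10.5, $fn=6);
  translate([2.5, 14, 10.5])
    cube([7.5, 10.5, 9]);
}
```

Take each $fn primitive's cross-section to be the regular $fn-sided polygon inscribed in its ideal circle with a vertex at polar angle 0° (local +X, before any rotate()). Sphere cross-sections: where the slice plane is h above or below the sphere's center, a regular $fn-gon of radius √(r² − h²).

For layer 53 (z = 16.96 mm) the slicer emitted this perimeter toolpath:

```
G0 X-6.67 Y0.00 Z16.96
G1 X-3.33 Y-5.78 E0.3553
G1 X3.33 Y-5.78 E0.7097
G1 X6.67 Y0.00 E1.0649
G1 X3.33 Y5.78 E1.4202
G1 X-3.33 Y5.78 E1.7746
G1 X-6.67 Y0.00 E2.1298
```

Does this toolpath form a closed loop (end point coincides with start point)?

yes

Start point (G0): (-6.67, 0.00). End point (last G1): the path returns to the start — closed.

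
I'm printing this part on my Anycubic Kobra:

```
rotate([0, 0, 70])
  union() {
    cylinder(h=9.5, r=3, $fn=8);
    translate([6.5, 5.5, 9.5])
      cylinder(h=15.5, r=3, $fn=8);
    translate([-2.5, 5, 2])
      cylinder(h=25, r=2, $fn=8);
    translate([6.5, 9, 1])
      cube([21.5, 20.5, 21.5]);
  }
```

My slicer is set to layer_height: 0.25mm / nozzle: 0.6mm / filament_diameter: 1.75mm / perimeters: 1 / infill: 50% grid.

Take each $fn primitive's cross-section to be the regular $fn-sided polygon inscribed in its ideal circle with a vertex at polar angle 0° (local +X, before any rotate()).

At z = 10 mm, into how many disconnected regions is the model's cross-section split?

3

At z = 10 mm: the cylinder does not reach this height (z outside [0, 9.5]); the r=3 cylinder at (6.5, 5.5) contributes a regular 8-gon of circumradius 3; the r=2 cylinder at (-2.5, 5) contributes a regular 8-gon of circumradius 2; the cube at (6.5, 9) is present — its section is the full 21.5×20.5 rectangle; Taking the union: the 3 present regions are separate (no shared area or edge), so areas and boundary lengths simply add and each stays a separate island — 3 connected regions; (rotated 70° about Z; rotation is an isometry so areas/perimeters/island counts are preserved). The result has 3 disconnected regions.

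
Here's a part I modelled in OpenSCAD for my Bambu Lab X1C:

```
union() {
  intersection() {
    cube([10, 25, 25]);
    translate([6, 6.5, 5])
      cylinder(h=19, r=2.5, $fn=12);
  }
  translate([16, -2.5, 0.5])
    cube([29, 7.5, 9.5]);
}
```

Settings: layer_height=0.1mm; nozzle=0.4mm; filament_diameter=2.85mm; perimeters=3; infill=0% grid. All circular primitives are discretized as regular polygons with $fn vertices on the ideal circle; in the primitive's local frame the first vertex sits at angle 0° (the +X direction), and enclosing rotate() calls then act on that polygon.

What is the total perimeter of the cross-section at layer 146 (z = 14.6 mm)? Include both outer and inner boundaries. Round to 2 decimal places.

15.53 mm

At z = 14.6 mm: the cube (footprint 10×25) is included at this height (perimeter 70.00 mm); the cylinder at (6, 6.5): section is a regular 12-gon, circumradius r=2.5 (perimeter = 2·12·2.500·sin(180°/12) = 15.53 mm); After intersecting: the r=2.5 cylinder at (6, 6.5) lies inside the 10×25 cube, so the common part is the r=2.5 cylinder at (6, 6.5) itself — boundary = 15.53 mm; the cube at (16, -2.5) is not intersected at this z (z outside [0.5, 10]); Merging all regions: only the result so far is present, so the union is just that shape — boundary = 15.53 mm. Overall, the cross-section is a single solid region. Total boundary length (outer) = 15.53 mm.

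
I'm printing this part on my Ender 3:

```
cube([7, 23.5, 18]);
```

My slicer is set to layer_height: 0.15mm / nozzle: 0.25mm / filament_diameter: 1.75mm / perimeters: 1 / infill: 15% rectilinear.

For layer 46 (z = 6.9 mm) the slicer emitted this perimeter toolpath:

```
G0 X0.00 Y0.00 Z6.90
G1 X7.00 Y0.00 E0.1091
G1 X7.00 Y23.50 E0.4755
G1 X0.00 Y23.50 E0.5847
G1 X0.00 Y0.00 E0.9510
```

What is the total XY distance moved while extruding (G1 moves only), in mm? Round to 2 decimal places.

Sum the Euclidean lengths of each G1 segment: total = 61.00 mm.

61.00 mm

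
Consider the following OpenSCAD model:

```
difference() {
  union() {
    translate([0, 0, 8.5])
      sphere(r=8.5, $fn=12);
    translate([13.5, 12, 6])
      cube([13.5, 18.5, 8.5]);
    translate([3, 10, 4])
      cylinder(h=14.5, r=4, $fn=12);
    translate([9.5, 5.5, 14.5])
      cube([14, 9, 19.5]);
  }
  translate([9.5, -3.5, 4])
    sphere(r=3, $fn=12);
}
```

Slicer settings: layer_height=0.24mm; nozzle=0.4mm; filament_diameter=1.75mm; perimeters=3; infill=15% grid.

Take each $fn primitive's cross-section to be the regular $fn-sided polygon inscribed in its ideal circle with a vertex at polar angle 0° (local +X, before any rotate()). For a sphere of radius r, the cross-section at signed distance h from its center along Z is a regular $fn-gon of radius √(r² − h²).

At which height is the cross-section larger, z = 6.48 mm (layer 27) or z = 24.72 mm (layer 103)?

Layer 27 (z = 6.48): the r=8.5 sphere slices to a regular 12-gon of circumradius 8.256 (√(r²−h²) with h=2.02 from center) (area = (12/2)·8.256²·sin(360°/12) = 204.51 mm²); the cube at (13.5, 12) (footprint 13.5×18.5) is included at this height (area 249.75 mm²); the cylinder at (3, 10): section is a regular 12-gon, circumradius r=4 (area = (12/2)·4.000²·sin(360°/12) = 48.00 mm²); the cube at (9.5, 5.5) is not intersected at this z (z outside [14.5, 34]); Combining (union): the regions partially overlap — summed areas 502.26 mm² minus the doubly-counted overlap 5.77 mm² gives 496.49 mm² — area = 496.49 mm²; the r=3 sphere at (9.5, -3.5) slices to a regular 12-gon of circumradius 1.688 (√(r²−h²) with h=2.48 from center) (area = (12/2)·1.688²·sin(360°/12) = 8.55 mm²); Taking the first minus the rest: starting from the result so far (496.49 mm²), the r=3 sphere at (9.5, -3.5) misses the remaining region (no effect) — area = 496.49 mm². So its area = 496.49 mm². Layer 103 (z = 24.72): the sphere is absent (|z−center|=16.220 > r=8.5); the cube at (13.5, 12) is not intersected at this z (z outside [6, 14.5]); the cylinder at (3, 10) is not intersected at this z (z outside [4, 18.5]); the 14×9 cube at (9.5, 5.5) contributes its full rectangle (area 126.00 mm²); Taking the union: only the 14×9 cube at (9.5, 5.5) is present, so the union is just that shape — area = 126.00 mm²; the sphere at (9.5, -3.5) is absent (|z−center|=20.720 > r=3); Subtracting the remaining from the first: none of the subtracted shapes is present at this height, so that combined region is unchanged — area = 126.00 mm². So its area = 126.00 mm². Layer 27 is larger (496.49 vs 126.00 mm²).

layer 27 (z = 6.48 mm)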